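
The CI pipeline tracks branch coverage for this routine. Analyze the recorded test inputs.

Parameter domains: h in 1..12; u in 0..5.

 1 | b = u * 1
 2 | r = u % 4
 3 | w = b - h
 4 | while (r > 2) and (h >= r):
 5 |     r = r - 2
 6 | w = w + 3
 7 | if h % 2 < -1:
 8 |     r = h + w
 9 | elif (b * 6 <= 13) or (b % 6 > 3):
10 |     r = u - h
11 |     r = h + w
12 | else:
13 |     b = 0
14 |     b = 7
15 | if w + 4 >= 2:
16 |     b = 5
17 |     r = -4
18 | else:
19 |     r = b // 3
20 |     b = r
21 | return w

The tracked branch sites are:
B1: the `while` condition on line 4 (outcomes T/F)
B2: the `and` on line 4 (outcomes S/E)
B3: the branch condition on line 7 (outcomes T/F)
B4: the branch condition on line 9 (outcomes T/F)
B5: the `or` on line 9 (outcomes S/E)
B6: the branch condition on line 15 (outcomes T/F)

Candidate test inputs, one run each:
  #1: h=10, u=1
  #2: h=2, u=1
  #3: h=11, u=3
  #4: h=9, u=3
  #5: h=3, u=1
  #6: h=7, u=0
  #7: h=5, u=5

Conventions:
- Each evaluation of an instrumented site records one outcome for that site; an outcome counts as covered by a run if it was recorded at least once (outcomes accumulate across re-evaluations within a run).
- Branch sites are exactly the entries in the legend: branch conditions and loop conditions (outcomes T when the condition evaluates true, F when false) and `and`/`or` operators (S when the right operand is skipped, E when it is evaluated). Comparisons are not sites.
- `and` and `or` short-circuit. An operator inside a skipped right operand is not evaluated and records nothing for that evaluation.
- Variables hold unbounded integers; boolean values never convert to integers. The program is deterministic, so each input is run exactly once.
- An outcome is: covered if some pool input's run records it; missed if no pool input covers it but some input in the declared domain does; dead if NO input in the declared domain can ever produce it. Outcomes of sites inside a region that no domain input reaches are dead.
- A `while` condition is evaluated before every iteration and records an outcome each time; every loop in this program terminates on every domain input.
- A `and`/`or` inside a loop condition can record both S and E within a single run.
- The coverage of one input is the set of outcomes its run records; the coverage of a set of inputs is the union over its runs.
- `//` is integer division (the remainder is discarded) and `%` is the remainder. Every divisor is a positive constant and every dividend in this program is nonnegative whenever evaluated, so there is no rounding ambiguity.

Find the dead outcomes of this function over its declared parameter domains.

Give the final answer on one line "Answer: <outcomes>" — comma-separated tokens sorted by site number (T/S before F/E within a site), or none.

exhaustive pass over the 72-input domain:
  B3=T: no domain input ever produces it -> dead
  reachable outcomes have witnesses, e.g. B1=T (e.g. h=3, u=3), B1=F (e.g. h=1, u=0), B2=S (e.g. h=1, u=0), B2=E (e.g. h=1, u=3)

Answer: B3=T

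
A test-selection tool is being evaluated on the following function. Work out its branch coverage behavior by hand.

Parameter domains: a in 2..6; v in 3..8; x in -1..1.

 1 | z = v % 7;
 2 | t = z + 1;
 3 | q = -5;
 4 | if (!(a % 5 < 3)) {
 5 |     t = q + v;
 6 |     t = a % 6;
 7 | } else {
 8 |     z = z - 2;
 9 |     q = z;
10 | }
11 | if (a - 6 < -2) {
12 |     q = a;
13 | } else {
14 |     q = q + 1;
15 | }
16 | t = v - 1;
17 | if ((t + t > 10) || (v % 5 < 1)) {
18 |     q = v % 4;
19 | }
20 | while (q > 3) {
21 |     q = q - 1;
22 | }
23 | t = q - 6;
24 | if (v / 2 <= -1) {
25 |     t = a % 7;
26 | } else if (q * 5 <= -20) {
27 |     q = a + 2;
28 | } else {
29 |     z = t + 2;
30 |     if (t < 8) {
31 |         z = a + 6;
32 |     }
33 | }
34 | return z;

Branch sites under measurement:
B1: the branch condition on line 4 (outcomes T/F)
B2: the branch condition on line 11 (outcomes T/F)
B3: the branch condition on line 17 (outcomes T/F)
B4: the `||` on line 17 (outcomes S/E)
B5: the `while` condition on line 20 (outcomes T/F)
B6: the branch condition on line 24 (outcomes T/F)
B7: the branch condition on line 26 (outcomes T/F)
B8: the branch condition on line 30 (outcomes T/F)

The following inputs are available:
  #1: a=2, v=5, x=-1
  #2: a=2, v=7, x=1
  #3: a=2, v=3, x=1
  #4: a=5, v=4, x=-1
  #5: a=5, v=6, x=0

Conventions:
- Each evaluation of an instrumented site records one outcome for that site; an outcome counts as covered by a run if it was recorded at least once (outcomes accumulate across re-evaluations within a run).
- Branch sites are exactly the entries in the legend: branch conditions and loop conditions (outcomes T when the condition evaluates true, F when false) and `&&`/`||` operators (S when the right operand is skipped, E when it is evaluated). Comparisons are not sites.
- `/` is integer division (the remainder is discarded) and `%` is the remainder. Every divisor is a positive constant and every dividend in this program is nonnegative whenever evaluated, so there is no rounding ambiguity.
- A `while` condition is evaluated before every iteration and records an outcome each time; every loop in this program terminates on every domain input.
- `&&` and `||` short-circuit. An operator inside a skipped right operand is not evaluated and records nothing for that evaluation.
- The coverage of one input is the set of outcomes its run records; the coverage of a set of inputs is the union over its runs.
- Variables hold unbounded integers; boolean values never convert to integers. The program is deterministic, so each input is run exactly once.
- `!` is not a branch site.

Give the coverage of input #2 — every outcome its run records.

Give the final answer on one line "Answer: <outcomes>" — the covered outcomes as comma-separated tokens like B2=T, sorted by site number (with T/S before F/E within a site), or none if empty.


Event log for input #2 (a=2, v=7, x=1):
  B1->F, B2->T, B4->S, B3->T, B5->F, B6->F, B7->F, B8->T
as a set, this run covers: B1=F, B2=T, B3=T, B4=S, B5=F, B6=F, B7=F, B8=T
Answer: B1=F, B2=T, B3=T, B4=S, B5=F, B6=F, B7=F, B8=T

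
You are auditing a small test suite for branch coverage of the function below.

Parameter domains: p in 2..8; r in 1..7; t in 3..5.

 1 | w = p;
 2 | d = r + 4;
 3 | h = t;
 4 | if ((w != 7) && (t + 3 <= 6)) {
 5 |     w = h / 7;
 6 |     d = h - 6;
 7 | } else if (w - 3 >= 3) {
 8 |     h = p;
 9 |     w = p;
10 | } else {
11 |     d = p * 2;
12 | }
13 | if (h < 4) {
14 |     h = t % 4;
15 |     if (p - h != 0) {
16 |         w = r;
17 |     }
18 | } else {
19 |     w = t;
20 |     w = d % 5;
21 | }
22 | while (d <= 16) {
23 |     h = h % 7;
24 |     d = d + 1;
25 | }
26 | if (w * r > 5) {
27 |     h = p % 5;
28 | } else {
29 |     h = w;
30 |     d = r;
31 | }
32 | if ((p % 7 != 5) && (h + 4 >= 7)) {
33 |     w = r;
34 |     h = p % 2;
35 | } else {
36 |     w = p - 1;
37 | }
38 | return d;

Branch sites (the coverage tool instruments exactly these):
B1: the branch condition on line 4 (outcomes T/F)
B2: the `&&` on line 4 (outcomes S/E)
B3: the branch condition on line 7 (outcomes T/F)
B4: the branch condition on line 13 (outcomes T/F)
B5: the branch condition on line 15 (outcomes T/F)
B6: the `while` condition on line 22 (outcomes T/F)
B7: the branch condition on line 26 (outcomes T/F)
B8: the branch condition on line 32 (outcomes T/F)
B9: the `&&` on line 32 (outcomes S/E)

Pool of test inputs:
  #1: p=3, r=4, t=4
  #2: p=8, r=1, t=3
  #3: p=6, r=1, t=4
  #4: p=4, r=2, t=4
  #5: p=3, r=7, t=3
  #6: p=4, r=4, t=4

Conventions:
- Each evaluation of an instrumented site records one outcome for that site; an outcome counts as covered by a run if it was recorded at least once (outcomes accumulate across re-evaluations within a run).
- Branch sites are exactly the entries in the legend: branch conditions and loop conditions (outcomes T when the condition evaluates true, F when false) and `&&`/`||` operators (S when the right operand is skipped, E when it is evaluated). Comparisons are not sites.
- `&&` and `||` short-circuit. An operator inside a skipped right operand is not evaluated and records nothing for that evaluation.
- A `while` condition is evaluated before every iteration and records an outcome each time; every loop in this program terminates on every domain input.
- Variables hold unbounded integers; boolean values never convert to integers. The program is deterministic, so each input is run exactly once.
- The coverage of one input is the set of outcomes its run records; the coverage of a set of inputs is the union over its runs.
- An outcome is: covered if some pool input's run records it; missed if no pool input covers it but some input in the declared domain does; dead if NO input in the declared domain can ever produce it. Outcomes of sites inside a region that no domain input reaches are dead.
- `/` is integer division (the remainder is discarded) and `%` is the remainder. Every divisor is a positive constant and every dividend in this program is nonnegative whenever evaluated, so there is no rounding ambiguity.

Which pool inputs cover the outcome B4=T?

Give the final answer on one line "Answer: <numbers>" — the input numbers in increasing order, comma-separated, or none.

input #1 (p=3, r=4, t=4): does not produce B4=T
input #2 (p=8, r=1, t=3): produces B4=T
input #3 (p=6, r=1, t=4): does not produce B4=T
input #4 (p=4, r=2, t=4): does not produce B4=T
input #5 (p=3, r=7, t=3): produces B4=T
input #6 (p=4, r=4, t=4): does not produce B4=T

Answer: 2, 5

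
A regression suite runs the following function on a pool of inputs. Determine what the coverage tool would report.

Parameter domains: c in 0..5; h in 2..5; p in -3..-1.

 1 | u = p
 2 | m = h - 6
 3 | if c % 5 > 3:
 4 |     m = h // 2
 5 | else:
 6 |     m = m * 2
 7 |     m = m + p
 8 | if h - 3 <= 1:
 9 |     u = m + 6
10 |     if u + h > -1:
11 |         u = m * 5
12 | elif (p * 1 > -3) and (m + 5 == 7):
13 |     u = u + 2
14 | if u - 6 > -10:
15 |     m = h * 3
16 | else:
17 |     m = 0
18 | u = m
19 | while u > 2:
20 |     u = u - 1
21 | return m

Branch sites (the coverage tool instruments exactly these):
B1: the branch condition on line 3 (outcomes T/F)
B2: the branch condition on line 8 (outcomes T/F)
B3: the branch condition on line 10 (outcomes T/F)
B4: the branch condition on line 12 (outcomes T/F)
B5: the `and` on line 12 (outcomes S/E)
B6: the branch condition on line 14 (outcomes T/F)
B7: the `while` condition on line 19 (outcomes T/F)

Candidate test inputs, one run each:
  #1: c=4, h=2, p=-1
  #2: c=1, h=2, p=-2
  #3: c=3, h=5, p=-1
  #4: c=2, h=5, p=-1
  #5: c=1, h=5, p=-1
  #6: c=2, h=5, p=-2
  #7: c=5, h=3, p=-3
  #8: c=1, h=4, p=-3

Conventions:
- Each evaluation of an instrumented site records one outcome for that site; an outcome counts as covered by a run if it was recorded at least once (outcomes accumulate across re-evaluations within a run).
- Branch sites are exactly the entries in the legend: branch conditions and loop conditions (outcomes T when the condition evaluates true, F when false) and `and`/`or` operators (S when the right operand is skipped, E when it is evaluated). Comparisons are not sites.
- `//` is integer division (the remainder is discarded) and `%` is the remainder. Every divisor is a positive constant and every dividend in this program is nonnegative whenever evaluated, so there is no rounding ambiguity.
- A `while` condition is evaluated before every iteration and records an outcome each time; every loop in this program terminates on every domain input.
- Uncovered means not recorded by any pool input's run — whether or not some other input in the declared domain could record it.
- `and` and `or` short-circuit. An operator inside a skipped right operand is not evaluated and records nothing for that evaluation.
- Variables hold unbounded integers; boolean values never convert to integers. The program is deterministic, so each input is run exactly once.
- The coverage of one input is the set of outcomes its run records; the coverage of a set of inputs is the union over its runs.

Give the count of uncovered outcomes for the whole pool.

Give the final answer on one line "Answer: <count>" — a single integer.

input #1, c=4, h=2, p=-1: events B1->T, B2->T, B3->T, B6->T, B7->T, B7->T, B7->T, B7->T, B7->F; outcomes B1=T, B2=T, B3=T, B6=T, B7=T, B7=F
input #2, c=1, h=2, p=-2: events B1->F, B2->T, B3->F, B6->F, B7->F; outcomes B1=F, B2=T, B3=F, B6=F, B7=F
input #3, c=3, h=5, p=-1: events B1->F, B2->F, B5->E, B4->F, B6->T, B7->T, B7->T, B7->T, B7->T, B7->T, B7->T, B7->T, B7->T, B7->T, ...; outcomes B1=F, B2=F, B4=F, B5=E, B6=T, B7=T, B7=F
input #4, c=2, h=5, p=-1: events B1->F, B2->F, B5->E, B4->F, B6->T, B7->T, B7->T, B7->T, B7->T, B7->T, B7->T, B7->T, B7->T, B7->T, ...; outcomes B1=F, B2=F, B4=F, B5=E, B6=T, B7=T, B7=F
input #5, c=1, h=5, p=-1: events B1->F, B2->F, B5->E, B4->F, B6->T, B7->T, B7->T, B7->T, B7->T, B7->T, B7->T, B7->T, B7->T, B7->T, ...; outcomes B1=F, B2=F, B4=F, B5=E, B6=T, B7=T, B7=F
input #6, c=2, h=5, p=-2: events B1->F, B2->F, B5->E, B4->F, B6->T, B7->T, B7->T, B7->T, B7->T, B7->T, B7->T, B7->T, B7->T, B7->T, ...; outcomes B1=F, B2=F, B4=F, B5=E, B6=T, B7=T, B7=F
input #7, c=5, h=3, p=-3: events B1->F, B2->T, B3->T, B6->F, B7->F; outcomes B1=F, B2=T, B3=T, B6=F, B7=F
input #8, c=1, h=4, p=-3: events B1->F, B2->T, B3->T, B6->F, B7->F; outcomes B1=F, B2=T, B3=T, B6=F, B7=F
union over the pool: B1=T, B1=F, B2=T, B2=F, B3=T, B3=F, B4=F, B5=E, B6=T, B6=F, B7=T, B7=F
uncovered (2 of 14): B4=T, B5=S

Answer: 2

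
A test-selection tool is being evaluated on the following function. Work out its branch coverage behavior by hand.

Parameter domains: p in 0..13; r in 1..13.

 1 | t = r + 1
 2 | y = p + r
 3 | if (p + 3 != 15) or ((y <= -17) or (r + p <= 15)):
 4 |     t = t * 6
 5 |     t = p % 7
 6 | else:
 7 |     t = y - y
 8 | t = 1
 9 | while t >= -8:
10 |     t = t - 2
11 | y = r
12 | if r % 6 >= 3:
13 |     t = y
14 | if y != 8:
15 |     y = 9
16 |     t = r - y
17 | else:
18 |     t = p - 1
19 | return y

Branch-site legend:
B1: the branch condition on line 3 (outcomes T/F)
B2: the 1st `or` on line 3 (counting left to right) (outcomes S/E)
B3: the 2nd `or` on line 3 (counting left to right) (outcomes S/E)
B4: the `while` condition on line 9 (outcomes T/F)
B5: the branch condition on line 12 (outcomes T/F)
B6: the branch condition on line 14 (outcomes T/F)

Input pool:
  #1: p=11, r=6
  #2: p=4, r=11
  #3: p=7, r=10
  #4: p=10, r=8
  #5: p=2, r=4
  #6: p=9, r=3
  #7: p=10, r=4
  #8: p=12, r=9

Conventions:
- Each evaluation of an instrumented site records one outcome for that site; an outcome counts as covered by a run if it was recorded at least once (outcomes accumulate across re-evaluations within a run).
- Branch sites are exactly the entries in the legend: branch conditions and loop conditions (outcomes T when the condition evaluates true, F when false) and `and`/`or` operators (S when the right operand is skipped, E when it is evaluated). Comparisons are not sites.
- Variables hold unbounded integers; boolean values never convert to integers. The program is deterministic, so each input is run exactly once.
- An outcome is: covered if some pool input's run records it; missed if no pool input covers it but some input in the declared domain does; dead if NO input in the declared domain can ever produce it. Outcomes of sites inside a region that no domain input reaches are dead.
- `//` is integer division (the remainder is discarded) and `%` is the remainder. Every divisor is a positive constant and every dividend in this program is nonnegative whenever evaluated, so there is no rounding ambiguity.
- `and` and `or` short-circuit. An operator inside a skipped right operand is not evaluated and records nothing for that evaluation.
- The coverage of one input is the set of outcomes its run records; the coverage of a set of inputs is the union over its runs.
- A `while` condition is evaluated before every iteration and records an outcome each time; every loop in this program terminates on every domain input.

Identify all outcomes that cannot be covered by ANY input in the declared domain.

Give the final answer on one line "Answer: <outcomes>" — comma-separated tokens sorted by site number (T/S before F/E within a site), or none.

exhaustive pass over the 182-input domain:
  B3=S: unreachable across the whole domain -> dead
  reachable outcomes have witnesses, e.g. B1=T (e.g. p=0, r=1), B1=F (e.g. p=12, r=4), B2=S (e.g. p=0, r=1), B2=E (e.g. p=12, r=1)

Answer: B3=S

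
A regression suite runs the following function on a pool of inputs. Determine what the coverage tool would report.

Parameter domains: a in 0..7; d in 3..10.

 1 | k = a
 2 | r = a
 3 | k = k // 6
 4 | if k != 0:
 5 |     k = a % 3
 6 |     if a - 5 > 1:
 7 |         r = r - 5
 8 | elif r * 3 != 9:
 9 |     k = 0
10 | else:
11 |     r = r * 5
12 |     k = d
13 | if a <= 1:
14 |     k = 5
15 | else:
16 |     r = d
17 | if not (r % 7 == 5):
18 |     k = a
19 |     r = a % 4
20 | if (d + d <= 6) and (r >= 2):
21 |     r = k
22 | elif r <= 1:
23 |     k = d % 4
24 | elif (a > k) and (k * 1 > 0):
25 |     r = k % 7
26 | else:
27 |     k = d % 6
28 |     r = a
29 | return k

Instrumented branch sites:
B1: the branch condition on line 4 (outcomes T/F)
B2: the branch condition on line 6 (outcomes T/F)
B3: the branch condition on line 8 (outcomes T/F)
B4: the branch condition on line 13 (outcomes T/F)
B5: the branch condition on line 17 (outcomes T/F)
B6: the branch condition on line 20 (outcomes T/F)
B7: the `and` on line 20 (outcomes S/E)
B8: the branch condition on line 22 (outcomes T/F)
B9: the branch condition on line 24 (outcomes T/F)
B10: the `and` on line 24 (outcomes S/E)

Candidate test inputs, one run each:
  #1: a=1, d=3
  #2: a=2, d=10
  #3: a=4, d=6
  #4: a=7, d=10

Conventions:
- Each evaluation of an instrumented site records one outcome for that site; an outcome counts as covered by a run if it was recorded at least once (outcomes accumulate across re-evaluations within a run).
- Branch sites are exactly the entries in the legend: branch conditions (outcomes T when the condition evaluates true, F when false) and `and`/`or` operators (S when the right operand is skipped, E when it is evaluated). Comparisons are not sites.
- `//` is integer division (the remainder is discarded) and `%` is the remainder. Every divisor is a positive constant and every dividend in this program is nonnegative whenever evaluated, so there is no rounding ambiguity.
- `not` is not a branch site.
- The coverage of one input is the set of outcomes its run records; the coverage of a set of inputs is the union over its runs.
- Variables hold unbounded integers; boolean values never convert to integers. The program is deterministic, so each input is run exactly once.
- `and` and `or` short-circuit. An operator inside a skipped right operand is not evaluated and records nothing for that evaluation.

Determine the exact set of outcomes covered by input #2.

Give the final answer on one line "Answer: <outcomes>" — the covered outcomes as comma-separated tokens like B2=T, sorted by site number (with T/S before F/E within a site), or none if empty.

Running input #2 (a=2, d=10), event by event:
  B1->F, B3->T, B4->F, B5->T, B7->S, B6->F, B8->F, B10->S, B9->F
distinct outcomes covered: B1=F, B3=T, B4=F, B5=T, B6=F, B7=S, B8=F, B9=F, B10=S

Answer: B1=F, B3=T, B4=F, B5=T, B6=F, B7=S, B8=F, B9=F, B10=S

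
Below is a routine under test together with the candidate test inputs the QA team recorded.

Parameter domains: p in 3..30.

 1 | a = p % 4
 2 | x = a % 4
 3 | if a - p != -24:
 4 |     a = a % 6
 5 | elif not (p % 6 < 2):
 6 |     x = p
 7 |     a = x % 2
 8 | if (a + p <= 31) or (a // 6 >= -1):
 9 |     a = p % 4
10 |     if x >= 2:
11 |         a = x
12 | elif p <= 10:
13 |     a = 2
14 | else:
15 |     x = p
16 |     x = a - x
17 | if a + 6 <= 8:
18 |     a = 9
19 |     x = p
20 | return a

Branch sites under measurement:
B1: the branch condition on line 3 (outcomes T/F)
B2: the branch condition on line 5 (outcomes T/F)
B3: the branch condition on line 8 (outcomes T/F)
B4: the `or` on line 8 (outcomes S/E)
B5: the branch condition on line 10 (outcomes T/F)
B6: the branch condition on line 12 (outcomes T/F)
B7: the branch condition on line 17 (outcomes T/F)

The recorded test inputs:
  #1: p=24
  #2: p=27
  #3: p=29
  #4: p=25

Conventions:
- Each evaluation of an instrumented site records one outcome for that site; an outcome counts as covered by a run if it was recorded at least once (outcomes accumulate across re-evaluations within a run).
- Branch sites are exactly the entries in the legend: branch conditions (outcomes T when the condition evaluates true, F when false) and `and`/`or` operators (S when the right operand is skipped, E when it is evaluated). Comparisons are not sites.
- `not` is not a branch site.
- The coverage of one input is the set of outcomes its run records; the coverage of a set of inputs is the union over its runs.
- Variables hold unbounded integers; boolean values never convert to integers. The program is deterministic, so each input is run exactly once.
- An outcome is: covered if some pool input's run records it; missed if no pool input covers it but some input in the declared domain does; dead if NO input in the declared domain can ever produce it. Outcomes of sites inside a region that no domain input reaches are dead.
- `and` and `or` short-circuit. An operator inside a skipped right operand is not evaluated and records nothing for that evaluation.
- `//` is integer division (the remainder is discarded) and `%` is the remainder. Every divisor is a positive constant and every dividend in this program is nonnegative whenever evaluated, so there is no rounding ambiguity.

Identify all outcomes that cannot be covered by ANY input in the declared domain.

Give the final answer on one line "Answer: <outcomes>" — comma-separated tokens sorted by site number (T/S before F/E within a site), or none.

exhaustive pass over the 28-input domain:
  B3=F: zero occurrences over every domain input -> dead
  B6=T: zero occurrences over every domain input -> dead
  B6=F: zero occurrences over every domain input -> dead
  reachable outcomes have witnesses, e.g. B1=T (e.g. p=3), B1=F (e.g. p=24), B2=T (e.g. p=26), B2=F (e.g. p=24)

Answer: B3=F, B6=T, B6=F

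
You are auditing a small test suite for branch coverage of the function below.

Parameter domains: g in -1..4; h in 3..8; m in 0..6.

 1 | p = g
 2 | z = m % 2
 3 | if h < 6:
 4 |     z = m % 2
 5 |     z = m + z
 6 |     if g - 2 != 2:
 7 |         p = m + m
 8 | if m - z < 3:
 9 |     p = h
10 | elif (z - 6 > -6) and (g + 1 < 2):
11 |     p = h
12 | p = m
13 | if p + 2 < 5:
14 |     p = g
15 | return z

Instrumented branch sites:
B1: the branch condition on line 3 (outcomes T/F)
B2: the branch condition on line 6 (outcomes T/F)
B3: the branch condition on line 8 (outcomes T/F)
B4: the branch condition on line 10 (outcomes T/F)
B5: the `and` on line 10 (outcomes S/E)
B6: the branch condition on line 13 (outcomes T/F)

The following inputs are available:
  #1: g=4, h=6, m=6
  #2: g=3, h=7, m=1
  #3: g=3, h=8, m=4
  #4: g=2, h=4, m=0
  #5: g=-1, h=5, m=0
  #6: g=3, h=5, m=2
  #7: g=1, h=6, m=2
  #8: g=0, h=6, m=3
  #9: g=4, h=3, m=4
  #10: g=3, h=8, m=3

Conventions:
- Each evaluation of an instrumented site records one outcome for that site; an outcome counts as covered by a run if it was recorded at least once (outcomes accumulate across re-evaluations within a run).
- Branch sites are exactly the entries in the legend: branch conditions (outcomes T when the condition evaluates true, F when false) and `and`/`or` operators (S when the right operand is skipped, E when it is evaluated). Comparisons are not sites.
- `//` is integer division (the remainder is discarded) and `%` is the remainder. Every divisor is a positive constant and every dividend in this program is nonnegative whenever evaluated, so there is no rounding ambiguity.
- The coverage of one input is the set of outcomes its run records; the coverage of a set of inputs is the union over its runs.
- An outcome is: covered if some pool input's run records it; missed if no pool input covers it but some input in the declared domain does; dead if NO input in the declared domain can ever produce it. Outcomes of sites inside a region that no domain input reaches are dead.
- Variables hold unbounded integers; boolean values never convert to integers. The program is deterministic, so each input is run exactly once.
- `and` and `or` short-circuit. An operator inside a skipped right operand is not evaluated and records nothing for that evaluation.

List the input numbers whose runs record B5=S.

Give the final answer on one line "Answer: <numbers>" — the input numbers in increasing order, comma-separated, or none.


input #1 (g=4, h=6, m=6): records B5=S
input #2 (g=3, h=7, m=1): does not record B5=S
input #3 (g=3, h=8, m=4): records B5=S
input #4 (g=2, h=4, m=0): does not record B5=S
input #5 (g=-1, h=5, m=0): does not record B5=S
input #6 (g=3, h=5, m=2): does not record B5=S
input #7 (g=1, h=6, m=2): does not record B5=S
input #8 (g=0, h=6, m=3): does not record B5=S
input #9 (g=4, h=3, m=4): does not record B5=S
input #10 (g=3, h=8, m=3): does not record B5=S
Answer: 1, 3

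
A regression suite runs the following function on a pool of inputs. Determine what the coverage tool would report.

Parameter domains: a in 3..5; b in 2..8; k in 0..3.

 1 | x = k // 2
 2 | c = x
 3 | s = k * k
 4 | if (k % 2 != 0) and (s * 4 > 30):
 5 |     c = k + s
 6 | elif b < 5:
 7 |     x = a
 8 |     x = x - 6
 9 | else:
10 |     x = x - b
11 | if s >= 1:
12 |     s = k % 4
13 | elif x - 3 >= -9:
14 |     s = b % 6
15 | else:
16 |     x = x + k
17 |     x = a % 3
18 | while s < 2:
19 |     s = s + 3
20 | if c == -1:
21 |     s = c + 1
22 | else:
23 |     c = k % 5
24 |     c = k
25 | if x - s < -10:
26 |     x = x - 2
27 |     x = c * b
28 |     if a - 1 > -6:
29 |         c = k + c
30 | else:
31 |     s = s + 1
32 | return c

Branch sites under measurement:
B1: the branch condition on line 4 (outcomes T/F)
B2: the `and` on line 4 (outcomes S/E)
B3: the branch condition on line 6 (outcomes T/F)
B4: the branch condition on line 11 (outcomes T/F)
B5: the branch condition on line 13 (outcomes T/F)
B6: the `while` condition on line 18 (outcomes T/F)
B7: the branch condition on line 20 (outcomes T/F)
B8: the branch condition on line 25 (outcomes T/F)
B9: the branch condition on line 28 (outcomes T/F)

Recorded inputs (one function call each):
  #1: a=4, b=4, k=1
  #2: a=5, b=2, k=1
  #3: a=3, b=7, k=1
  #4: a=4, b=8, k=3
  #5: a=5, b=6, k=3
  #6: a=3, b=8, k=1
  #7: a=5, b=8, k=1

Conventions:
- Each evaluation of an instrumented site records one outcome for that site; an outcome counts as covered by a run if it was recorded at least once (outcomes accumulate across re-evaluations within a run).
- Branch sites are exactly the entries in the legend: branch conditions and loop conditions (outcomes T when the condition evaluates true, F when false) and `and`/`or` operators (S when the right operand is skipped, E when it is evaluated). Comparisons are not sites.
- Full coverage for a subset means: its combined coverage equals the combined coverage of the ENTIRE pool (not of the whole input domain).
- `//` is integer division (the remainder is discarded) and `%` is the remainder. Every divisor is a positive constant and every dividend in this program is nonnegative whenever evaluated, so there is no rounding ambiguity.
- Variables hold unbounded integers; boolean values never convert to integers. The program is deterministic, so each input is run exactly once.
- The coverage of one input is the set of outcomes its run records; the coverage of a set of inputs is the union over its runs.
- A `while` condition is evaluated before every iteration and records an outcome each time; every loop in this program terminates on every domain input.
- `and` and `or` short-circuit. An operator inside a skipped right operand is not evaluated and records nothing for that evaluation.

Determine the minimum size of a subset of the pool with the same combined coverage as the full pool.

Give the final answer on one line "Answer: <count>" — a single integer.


#1 (a=4, b=4, k=1) -> covered: B1=F, B2=E, B3=T, B4=T, B6=T, B6=F, B7=F, B8=F
#2 (a=5, b=2, k=1) -> covered: B1=F, B2=E, B3=T, B4=T, B6=T, B6=F, B7=F, B8=F
#3 (a=3, b=7, k=1) -> covered: B1=F, B2=E, B3=F, B4=T, B6=T, B6=F, B7=F, B8=T, B9=T
#4 (a=4, b=8, k=3) -> covered: B1=T, B2=E, B4=T, B6=F, B7=F, B8=F
#5 (a=5, b=6, k=3) -> covered: B1=T, B2=E, B4=T, B6=F, B7=F, B8=F
#6 (a=3, b=8, k=1) -> covered: B1=F, B2=E, B3=F, B4=T, B6=T, B6=F, B7=F, B8=T, B9=T
#7 (a=5, b=8, k=1) -> covered: B1=F, B2=E, B3=F, B4=T, B6=T, B6=F, B7=F, B8=T, B9=T
the full pool covers 12 outcomes: B1=T, B1=F, B2=E, B3=T, B3=F, B4=T, B6=T, B6=F, B7=F, B8=T, B8=F, B9=T
no size-1 subset reaches all 12 outcomes (best union: 9/12)
no size-2 subset reaches all 12 outcomes (best union: 11/12)
inputs {1, 3, 4} (size 3) cover everything; no size-3 subset with a lexicographically smaller index list covers all 12
Answer: 3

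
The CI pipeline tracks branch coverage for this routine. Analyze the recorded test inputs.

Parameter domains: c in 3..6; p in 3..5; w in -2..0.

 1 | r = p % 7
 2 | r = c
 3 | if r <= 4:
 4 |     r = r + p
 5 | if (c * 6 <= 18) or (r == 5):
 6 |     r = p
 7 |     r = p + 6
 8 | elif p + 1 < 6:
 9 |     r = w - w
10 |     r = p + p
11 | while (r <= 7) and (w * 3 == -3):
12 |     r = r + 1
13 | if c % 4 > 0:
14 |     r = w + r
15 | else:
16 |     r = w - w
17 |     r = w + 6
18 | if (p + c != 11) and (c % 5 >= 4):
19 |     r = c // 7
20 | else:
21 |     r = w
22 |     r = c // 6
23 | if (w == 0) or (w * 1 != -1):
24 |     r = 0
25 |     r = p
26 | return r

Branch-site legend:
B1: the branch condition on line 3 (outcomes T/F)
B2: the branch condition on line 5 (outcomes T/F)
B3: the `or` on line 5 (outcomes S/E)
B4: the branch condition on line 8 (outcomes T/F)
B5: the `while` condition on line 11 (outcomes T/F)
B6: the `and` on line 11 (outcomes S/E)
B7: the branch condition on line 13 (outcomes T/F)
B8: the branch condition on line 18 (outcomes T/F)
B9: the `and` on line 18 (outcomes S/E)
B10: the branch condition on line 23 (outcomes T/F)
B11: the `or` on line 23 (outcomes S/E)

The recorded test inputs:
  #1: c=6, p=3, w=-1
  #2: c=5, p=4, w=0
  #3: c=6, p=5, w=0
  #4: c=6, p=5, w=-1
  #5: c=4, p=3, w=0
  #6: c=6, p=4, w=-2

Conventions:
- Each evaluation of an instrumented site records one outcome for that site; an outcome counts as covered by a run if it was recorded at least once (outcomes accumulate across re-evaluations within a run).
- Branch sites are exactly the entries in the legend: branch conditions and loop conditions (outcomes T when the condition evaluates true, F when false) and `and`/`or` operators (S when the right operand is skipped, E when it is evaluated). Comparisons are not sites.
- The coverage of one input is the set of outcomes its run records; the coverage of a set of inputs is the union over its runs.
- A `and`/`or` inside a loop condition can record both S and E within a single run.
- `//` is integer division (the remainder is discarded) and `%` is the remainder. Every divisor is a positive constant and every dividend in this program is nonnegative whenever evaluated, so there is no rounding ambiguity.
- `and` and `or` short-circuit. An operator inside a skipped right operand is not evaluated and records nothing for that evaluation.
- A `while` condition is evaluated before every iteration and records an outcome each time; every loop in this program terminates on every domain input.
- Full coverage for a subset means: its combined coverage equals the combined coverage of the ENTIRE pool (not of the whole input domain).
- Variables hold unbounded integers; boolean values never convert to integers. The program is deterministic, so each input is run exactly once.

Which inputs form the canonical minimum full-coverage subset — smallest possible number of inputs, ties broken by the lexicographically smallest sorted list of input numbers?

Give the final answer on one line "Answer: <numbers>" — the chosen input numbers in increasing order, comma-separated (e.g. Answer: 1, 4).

input #1 (c=6, p=3, w=-1): events B1->F, B3->E, B2->F, B4->T, B6->E, B5->T, B6->E, B5->T, B6->S, B5->F, B7->T, B9->E, B8->F, B11->E, ...; covers B1=F, B2=F, B3=E, B4=T, B5=T, B5=F, B6=S, B6=E, B7=T, B8=F, B9=E, B10=F, B11=E
input #2 (c=5, p=4, w=0): events B1->F, B3->E, B2->T, B6->S, B5->F, B7->T, B9->E, B8->F, B11->S, B10->T; covers B1=F, B2=T, B3=E, B5=F, B6=S, B7=T, B8=F, B9=E, B10=T, B11=S
input #3 (c=6, p=5, w=0): events B1->F, B3->E, B2->F, B4->F, B6->E, B5->F, B7->T, B9->S, B8->F, B11->S, B10->T; covers B1=F, B2=F, B3=E, B4=F, B5=F, B6=E, B7=T, B8=F, B9=S, B10=T, B11=S
input #4 (c=6, p=5, w=-1): events B1->F, B3->E, B2->F, B4->F, B6->E, B5->T, B6->E, B5->T, B6->S, B5->F, B7->T, B9->S, B8->F, B11->E, ...; covers B1=F, B2=F, B3=E, B4=F, B5=T, B5=F, B6=S, B6=E, B7=T, B8=F, B9=S, B10=F, B11=E
input #5 (c=4, p=3, w=0): events B1->T, B3->E, B2->F, B4->T, B6->E, B5->F, B7->F, B9->E, B8->T, B11->S, B10->T; covers B1=T, B2=F, B3=E, B4=T, B5=F, B6=E, B7=F, B8=T, B9=E, B10=T, B11=S
input #6 (c=6, p=4, w=-2): events B1->F, B3->E, B2->F, B4->T, B6->S, B5->F, B7->T, B9->E, B8->F, B11->E, B10->T; covers B1=F, B2=F, B3=E, B4=T, B5=F, B6=S, B7=T, B8=F, B9=E, B10=T, B11=E
union over all inputs: B1=T, B1=F, B2=T, B2=F, B3=E, B4=T, B4=F, B5=T, B5=F, B6=S, B6=E, B7=T, B7=F, B8=T, B8=F, B9=S, B9=E, B10=T, B10=F, B11=S, B11=E (21 outcomes)
size 1 is not enough: best union over all size-1 subsets is 13/21
size 2 is not enough: best union over all size-2 subsets is 20/21
at size 3, {2, 4, 5} reaches all 21 outcomes; every lexicographically earlier size-3 subset fails

Answer: 2, 4, 5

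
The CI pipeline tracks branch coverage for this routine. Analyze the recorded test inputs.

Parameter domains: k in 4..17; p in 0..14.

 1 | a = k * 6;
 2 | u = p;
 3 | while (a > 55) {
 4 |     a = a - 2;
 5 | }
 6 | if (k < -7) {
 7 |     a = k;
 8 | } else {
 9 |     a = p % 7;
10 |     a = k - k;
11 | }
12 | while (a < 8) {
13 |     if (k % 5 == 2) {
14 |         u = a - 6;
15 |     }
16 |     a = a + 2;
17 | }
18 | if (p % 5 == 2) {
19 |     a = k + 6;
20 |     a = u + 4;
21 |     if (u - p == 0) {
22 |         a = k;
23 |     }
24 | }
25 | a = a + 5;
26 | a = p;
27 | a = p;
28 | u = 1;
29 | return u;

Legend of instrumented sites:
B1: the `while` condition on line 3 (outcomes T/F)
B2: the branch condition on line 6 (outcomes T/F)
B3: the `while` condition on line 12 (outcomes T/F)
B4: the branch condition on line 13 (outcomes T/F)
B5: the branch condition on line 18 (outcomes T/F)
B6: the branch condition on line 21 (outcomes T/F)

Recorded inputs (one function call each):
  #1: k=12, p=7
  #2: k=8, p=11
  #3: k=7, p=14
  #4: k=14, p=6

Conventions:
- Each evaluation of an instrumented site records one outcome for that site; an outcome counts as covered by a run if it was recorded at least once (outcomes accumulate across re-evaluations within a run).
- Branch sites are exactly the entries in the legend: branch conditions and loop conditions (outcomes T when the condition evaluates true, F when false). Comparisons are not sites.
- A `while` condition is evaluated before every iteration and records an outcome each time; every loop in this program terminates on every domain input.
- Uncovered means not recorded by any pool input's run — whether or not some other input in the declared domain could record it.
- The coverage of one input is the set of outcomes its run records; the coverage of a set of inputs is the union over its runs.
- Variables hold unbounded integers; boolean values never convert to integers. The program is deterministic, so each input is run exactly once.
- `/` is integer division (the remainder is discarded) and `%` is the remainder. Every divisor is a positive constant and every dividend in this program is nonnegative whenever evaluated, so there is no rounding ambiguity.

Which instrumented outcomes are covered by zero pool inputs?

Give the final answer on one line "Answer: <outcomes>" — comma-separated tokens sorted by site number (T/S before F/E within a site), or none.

test 1 (k=12, p=7) hits B1=T, B1=F, B2=F, B3=T, B3=F, B4=T, B5=T, B6=F
test 2 (k=8, p=11) hits B1=F, B2=F, B3=T, B3=F, B4=F, B5=F
test 3 (k=7, p=14) hits B1=F, B2=F, B3=T, B3=F, B4=T, B5=F
test 4 (k=14, p=6) hits B1=T, B1=F, B2=F, B3=T, B3=F, B4=F, B5=F
union over the pool: B1=T, B1=F, B2=F, B3=T, B3=F, B4=T, B4=F, B5=T, B5=F, B6=F
uncovered (2 of 12): B2=T, B6=T

Answer: B2=T, B6=T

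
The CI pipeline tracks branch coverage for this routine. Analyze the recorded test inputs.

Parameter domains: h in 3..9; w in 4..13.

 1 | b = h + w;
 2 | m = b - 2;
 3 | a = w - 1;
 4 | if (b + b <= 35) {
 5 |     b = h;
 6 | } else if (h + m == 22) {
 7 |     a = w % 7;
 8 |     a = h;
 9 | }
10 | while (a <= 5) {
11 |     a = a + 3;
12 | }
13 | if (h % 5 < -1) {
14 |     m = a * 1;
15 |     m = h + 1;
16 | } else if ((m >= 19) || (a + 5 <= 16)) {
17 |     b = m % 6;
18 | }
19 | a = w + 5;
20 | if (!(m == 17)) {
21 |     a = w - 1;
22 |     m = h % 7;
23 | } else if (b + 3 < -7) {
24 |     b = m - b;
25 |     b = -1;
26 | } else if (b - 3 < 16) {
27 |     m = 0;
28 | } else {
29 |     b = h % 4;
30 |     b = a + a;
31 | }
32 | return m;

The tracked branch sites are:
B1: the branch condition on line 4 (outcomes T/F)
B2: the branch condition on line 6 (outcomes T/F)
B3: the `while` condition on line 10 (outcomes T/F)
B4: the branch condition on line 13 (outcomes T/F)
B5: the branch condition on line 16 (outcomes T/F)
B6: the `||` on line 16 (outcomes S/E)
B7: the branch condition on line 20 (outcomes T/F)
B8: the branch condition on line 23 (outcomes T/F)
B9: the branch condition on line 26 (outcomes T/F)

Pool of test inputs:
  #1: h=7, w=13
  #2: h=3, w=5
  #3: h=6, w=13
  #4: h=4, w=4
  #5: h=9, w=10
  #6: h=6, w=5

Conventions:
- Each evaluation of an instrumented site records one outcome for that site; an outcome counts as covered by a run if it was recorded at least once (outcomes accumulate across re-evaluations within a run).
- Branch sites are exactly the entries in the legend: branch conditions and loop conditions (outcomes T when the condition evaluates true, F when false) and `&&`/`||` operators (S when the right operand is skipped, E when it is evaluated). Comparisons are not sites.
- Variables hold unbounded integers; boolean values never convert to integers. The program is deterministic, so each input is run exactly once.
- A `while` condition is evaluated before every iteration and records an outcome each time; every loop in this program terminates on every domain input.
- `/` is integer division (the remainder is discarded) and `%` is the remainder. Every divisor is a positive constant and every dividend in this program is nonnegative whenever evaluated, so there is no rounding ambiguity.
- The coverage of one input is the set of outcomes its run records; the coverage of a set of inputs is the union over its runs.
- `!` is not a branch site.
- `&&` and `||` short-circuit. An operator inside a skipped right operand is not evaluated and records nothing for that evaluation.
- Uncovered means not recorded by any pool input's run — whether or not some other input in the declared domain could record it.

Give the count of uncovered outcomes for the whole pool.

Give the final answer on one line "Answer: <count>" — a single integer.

#1 (h=7, w=13) -> covered: B1=F, B2=F, B3=F, B4=F, B5=F, B6=E, B7=T
#2 (h=3, w=5) -> covered: B1=T, B3=T, B3=F, B4=F, B5=T, B6=E, B7=T
#3 (h=6, w=13) -> covered: B1=F, B2=F, B3=F, B4=F, B5=F, B6=E, B7=F, B8=F, B9=F
#4 (h=4, w=4) -> covered: B1=T, B3=T, B3=F, B4=F, B5=T, B6=E, B7=T
#5 (h=9, w=10) -> covered: B1=F, B2=F, B3=F, B4=F, B5=T, B6=E, B7=F, B8=F, B9=T
#6 (h=6, w=5) -> covered: B1=T, B3=T, B3=F, B4=F, B5=T, B6=E, B7=T
union over the pool: B1=T, B1=F, B2=F, B3=T, B3=F, B4=F, B5=T, B5=F, B6=E, B7=T, B7=F, B8=F, B9=T, B9=F
uncovered (4 of 18): B2=T, B4=T, B6=S, B8=T

Answer: 4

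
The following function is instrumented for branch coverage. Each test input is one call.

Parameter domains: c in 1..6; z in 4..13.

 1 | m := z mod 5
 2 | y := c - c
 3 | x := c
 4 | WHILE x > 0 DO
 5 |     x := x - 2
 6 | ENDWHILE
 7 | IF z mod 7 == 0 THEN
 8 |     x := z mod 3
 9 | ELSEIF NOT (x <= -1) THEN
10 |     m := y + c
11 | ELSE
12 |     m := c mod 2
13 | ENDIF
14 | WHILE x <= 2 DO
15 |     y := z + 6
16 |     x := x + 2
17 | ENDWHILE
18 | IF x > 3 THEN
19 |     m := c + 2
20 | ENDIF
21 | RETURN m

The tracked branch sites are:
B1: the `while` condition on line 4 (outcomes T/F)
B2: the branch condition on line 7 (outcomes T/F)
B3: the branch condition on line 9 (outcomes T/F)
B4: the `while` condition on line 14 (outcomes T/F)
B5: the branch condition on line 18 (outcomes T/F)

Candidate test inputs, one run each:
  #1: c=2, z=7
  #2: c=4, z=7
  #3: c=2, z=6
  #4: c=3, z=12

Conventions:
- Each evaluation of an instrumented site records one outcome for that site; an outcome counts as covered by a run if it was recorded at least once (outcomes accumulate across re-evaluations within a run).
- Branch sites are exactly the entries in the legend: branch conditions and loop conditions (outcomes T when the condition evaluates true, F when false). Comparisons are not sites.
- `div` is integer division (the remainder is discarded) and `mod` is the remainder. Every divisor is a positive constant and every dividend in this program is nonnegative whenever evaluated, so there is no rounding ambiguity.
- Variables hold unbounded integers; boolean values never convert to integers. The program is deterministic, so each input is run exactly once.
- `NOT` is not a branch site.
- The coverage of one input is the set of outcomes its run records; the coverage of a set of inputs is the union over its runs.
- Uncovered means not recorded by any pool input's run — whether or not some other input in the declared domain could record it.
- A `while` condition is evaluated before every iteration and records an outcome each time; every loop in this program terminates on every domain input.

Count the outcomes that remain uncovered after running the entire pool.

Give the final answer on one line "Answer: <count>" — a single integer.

run #1 (c=2, z=7) runs B1->T, B1->F, B2->T, B4->T, B4->F, B5->F; records B1=T, B1=F, B2=T, B4=T, B4=F, B5=F
run #2 (c=4, z=7) runs B1->T, B1->T, B1->F, B2->T, B4->T, B4->F, B5->F; records B1=T, B1=F, B2=T, B4=T, B4=F, B5=F
run #3 (c=2, z=6) runs B1->T, B1->F, B2->F, B3->T, B4->T, B4->T, B4->F, B5->T; records B1=T, B1=F, B2=F, B3=T, B4=T, B4=F, B5=T
run #4 (c=3, z=12) runs B1->T, B1->T, B1->F, B2->F, B3->F, B4->T, B4->T, B4->F, B5->F; records B1=T, B1=F, B2=F, B3=F, B4=T, B4=F, B5=F
union over the pool: B1=T, B1=F, B2=T, B2=F, B3=T, B3=F, B4=T, B4=F, B5=T, B5=F
uncovered (0 of 10): none

Answer: 0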